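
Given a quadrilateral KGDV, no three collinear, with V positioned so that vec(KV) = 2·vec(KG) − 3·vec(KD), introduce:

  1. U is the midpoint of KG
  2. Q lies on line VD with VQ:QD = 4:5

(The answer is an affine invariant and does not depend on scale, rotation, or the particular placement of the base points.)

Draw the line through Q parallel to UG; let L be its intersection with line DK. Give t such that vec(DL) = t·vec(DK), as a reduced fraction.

t = 20/9

Set K = (0, 0), G = (1, 0), D = (0, 1), V = (2, -3); any affine frame gives the same invariant.
1. U is the midpoint of KG ⇒ U = (1/2, 0)
2. Q lies on line VD with VQ:QD = 4:5 ⇒ Q = (10/9, -11/9)
through Q parallel to UG: direction (1/2, 0); meets DK at L = (0, -11/9)
L = D + t·(K−D) with t = 20/9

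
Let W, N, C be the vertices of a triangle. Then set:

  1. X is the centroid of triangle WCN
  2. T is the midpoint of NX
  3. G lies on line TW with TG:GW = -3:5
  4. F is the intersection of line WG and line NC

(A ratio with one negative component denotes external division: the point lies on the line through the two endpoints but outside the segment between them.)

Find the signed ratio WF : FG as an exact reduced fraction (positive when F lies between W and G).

Work in coordinates with W = (0, 0), N = (1, 0), C = (0, 1).
1. X is the centroid of triangle WCN ⇒ X = (1/3, 1/3)
2. T is the midpoint of NX ⇒ T = (2/3, 1/6)
3. G lies on line TW with TG:GW = -3:5 ⇒ G = (5/3, 5/12)
4. F is the intersection of line WG and line NC ⇒ F = (4/5, 1/5)
F = W + t·(G−W) with t = 12/25, so WF:FG = t:(1−t) = 12/25:13/25

WF:FG = 12/13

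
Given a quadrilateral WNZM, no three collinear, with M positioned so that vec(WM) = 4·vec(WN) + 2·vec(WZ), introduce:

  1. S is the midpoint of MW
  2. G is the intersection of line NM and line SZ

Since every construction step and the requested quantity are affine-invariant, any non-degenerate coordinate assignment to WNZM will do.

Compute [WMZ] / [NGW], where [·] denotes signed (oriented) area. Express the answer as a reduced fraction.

Choose coordinates W = (0, 0), N = (1, 0), Z = (0, 1), M = (4, 2).
1. S is the midpoint of MW ⇒ S = (2, 1)
2. G is the intersection of line NM and line SZ ⇒ G = (5/2, 1)
2·[WMZ] = 4, 2·[NGW] = 1
[WMZ]:[NGW] = 4:1 = 4

[WMZ]:[NGW] = 4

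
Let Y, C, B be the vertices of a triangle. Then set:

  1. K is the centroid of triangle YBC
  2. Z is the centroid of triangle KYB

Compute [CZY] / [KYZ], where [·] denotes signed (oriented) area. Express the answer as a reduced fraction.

[CZY]:[KYZ] = -4

Assign Y = (0, 0), C = (1, 0), B = (0, 1) — the answer is frame-independent, so this choice is without loss of generality.
1. K is the centroid of triangle YBC ⇒ K = (1/3, 1/3)
2. Z is the centroid of triangle KYB ⇒ Z = (1/9, 4/9)
2·[CZY] = 4/9, 2·[KYZ] = -1/9
[CZY]:[KYZ] = 4/9:-1/9 = -4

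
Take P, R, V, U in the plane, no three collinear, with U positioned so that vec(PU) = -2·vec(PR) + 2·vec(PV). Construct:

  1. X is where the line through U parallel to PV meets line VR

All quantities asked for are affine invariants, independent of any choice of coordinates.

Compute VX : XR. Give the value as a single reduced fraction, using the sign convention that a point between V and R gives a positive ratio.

Work in coordinates with P = (0, 0), R = (1, 0), V = (0, 1), U = (-2, 2).
1. X is where the line through U parallel to PV meets line VR ⇒ X = (-2, 3)
X = V + t·(R−V) with t = -2, so VX:XR = t:(1−t) = -2:3

VX:XR = -2/3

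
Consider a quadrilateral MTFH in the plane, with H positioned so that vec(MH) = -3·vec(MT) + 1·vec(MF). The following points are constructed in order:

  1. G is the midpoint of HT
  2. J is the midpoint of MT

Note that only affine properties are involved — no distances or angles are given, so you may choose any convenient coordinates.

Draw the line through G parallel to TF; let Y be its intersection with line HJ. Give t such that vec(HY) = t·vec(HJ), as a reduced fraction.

Choose coordinates M = (0, 0), T = (1, 0), F = (0, 1), H = (-3, 1).
1. G is the midpoint of HT ⇒ G = (-1, 1/2)
2. J is the midpoint of MT ⇒ J = (1/2, 0)
through G parallel to TF: direction (-1, 1); meets HJ at Y = (-9/10, 2/5)
Y = H + t·(J−H) with t = 3/5

t = 3/5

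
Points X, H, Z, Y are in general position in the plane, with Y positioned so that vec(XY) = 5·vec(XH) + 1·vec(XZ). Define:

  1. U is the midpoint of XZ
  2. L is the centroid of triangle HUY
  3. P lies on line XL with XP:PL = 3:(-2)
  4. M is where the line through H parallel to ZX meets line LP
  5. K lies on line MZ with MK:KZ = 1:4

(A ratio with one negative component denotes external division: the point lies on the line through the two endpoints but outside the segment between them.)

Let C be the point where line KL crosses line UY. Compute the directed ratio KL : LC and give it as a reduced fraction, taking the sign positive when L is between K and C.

KL:LC = -1/10

Choose coordinates X = (0, 0), H = (1, 0), Z = (0, 1), Y = (5, 1).
1. U is the midpoint of XZ ⇒ U = (0, 1/2)
2. L is the centroid of triangle HUY ⇒ L = (2, 1/2)
3. P lies on line XL with XP:PL = 3:(-2) ⇒ P = (6, 3/2)
4. M is where the line through H parallel to ZX meets line LP ⇒ M = (1, 1/4)
5. K lies on line MZ with MK:KZ = 1:4 ⇒ K = (4/5, 2/5)
line KL meets UY at C = (-10, -1/2)
L = K + t·(C−K) with t = -1/9, so KL:LC = -1/9:10/9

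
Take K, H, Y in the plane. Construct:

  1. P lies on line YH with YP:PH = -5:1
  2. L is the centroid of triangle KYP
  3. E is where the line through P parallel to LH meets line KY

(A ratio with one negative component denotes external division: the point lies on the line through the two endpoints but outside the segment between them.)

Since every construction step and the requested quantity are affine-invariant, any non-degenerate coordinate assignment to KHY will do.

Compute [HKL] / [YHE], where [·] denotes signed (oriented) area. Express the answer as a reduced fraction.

[HKL]:[YHE] = 7/20

Choose coordinates K = (0, 0), H = (1, 0), Y = (0, 1).
1. P lies on line YH with YP:PH = -5:1 ⇒ P = (5/4, -1/4)
2. L is the centroid of triangle KYP ⇒ L = (5/12, 1/4)
3. E is where the line through P parallel to LH meets line KY ⇒ E = (0, 2/7)
2·[HKL] = -1/4, 2·[YHE] = -5/7
[HKL]:[YHE] = -1/4:-5/7 = 7/20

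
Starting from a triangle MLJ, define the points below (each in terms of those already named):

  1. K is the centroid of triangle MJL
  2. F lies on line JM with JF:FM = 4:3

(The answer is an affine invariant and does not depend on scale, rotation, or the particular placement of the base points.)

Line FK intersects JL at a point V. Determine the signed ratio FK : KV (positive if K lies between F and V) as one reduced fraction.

FK:KV = 5/7

Choose coordinates M = (0, 0), L = (1, 0), J = (0, 1).
1. K is the centroid of triangle MJL ⇒ K = (1/3, 1/3)
2. F lies on line JM with JF:FM = 4:3 ⇒ F = (0, 3/7)
line FK meets JL at V = (4/5, 1/5)
K = F + t·(V−F) with t = 5/12, so FK:KV = 5/12:7/12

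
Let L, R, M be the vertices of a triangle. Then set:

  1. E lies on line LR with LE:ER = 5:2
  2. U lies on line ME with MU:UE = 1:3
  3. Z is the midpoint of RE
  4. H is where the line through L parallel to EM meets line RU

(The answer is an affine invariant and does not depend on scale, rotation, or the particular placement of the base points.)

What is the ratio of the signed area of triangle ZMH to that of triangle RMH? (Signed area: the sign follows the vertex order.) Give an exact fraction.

Set L = (0, 0), R = (1, 0), M = (0, 1); any affine frame gives the same invariant.
1. E lies on line LR with LE:ER = 5:2 ⇒ E = (5/7, 0)
2. U lies on line ME with MU:UE = 1:3 ⇒ U = (5/28, 3/4)
3. Z is the midpoint of RE ⇒ Z = (6/7, 0)
4. H is where the line through L parallel to EM meets line RU ⇒ H = (-15/8, 21/8)
2·[ZMH] = 27/56, 2·[RMH] = 1/4
[ZMH]:[RMH] = 27/56:1/4 = 27/14

[ZMH]:[RMH] = 27/14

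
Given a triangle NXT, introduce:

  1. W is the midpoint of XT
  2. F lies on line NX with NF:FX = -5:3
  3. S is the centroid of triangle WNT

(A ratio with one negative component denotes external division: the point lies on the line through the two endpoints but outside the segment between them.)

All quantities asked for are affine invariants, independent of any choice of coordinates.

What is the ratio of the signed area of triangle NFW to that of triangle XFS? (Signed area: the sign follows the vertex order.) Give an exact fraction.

Choose coordinates N = (0, 0), X = (1, 0), T = (0, 1).
1. W is the midpoint of XT ⇒ W = (1/2, 1/2)
2. F lies on line NX with NF:FX = -5:3 ⇒ F = (5/2, 0)
3. S is the centroid of triangle WNT ⇒ S = (1/6, 1/2)
2·[NFW] = 5/4, 2·[XFS] = 3/4
[NFW]:[XFS] = 5/4:3/4 = 5/3

[NFW]:[XFS] = 5/3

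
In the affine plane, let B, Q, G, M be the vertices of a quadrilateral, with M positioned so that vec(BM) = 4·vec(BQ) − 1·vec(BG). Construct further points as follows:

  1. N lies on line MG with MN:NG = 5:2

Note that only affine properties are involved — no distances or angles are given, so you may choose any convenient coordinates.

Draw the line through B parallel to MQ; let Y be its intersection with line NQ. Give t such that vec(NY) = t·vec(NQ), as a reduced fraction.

t = 17/10

Choose coordinates B = (0, 0), Q = (1, 0), G = (0, 1), M = (4, -1).
1. N lies on line MG with MN:NG = 5:2 ⇒ N = (8/7, 3/7)
through B parallel to MQ: direction (-3, 1); meets NQ at Y = (9/10, -3/10)
Y = N + t·(Q−N) with t = 17/10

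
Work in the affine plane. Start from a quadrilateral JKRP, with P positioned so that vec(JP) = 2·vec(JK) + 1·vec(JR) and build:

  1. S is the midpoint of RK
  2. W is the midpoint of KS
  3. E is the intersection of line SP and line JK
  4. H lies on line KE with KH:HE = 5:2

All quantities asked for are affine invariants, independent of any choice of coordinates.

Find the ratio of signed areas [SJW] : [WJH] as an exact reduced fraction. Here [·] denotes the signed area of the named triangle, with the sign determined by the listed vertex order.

[SJW]:[WJH] = -7/3

Work in coordinates with J = (0, 0), K = (1, 0), R = (0, 1), P = (2, 1).
1. S is the midpoint of RK ⇒ S = (1/2, 1/2)
2. W is the midpoint of KS ⇒ W = (3/4, 1/4)
3. E is the intersection of line SP and line JK ⇒ E = (-1, 0)
4. H lies on line KE with KH:HE = 5:2 ⇒ H = (-3/7, 0)
2·[SJW] = 1/4, 2·[WJH] = -3/28
[SJW]:[WJH] = 1/4:-3/28 = -7/3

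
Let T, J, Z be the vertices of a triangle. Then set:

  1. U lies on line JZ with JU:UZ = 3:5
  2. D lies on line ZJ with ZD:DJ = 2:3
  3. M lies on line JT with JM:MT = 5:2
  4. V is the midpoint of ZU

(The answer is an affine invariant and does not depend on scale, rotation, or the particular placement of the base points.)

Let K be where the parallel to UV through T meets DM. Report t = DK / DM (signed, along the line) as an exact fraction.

t = 7/5

Set T = (0, 0), J = (1, 0), Z = (0, 1); any affine frame gives the same invariant.
1. U lies on line JZ with JU:UZ = 3:5 ⇒ U = (5/8, 3/8)
2. D lies on line ZJ with ZD:DJ = 2:3 ⇒ D = (2/5, 3/5)
3. M lies on line JT with JM:MT = 5:2 ⇒ M = (2/7, 0)
4. V is the midpoint of ZU ⇒ V = (5/16, 11/16)
through T parallel to UV: direction (-5/16, 5/16); meets DM at K = (6/25, -6/25)
K = D + t·(M−D) with t = 7/5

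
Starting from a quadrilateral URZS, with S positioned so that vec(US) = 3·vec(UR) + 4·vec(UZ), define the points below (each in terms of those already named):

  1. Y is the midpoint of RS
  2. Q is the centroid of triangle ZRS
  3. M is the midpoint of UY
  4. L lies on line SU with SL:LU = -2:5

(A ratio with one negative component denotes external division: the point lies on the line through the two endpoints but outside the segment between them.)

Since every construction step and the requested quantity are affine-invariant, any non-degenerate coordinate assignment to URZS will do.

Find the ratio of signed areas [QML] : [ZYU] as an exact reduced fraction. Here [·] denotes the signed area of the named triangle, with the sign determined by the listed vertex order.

Set U = (0, 0), R = (1, 0), Z = (0, 1), S = (3, 4); any affine frame gives the same invariant.
1. Y is the midpoint of RS ⇒ Y = (2, 2)
2. Q is the centroid of triangle ZRS ⇒ Q = (4/3, 5/3)
3. M is the midpoint of UY ⇒ M = (1, 1)
4. L lies on line SU with SL:LU = -2:5 ⇒ L = (5, 20/3)
2·[QML] = 7/9, 2·[ZYU] = -2
[QML]:[ZYU] = 7/9:-2 = -7/18

[QML]:[ZYU] = -7/18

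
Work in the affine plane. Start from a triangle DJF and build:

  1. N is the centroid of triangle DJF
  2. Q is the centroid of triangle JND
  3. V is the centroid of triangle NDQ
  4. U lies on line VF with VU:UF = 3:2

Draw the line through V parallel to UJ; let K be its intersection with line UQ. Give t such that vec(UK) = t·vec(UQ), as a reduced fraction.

t = 4/3

Work in coordinates with D = (0, 0), J = (1, 0), F = (0, 1).
1. N is the centroid of triangle DJF ⇒ N = (1/3, 1/3)
2. Q is the centroid of triangle JND ⇒ Q = (4/9, 1/9)
3. V is the centroid of triangle NDQ ⇒ V = (7/27, 4/27)
4. U lies on line VF with VU:UF = 3:2 ⇒ U = (14/135, 89/135)
through V parallel to UJ: direction (121/135, -89/135); meets UQ at K = (226/405, -29/405)
K = U + t·(Q−U) with t = 4/3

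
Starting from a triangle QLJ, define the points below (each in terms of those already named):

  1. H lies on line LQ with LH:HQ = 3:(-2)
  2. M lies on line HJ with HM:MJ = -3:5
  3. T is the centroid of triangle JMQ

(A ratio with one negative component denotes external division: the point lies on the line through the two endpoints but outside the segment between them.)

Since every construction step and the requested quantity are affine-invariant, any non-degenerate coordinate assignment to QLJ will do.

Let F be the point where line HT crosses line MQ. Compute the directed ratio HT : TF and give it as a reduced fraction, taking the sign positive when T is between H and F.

HT:TF = 4/5

Assign Q = (0, 0), L = (1, 0), J = (0, 1) — the answer is frame-independent, so this choice is without loss of generality.
1. H lies on line LQ with LH:HQ = 3:(-2) ⇒ H = (-2, 0)
2. M lies on line HJ with HM:MJ = -3:5 ⇒ M = (-5, -3/2)
3. T is the centroid of triangle JMQ ⇒ T = (-5/3, -1/6)
line HT meets MQ at F = (-5/4, -3/8)
T = H + t·(F−H) with t = 4/9, so HT:TF = 4/9:5/9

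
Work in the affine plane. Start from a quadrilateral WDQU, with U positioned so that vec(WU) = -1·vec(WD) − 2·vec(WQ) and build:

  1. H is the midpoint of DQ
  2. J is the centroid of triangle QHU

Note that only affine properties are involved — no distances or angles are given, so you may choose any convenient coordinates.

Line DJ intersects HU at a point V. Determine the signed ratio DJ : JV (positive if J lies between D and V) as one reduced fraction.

Set W = (0, 0), D = (1, 0), Q = (0, 1), U = (-1, -2); any affine frame gives the same invariant.
1. H is the midpoint of DQ ⇒ H = (1/2, 1/2)
2. J is the centroid of triangle QHU ⇒ J = (-1/6, -1/6)
line DJ meets HU at V = (1/8, -1/8)
J = D + t·(V−D) with t = 4/3, so DJ:JV = 4/3:-1/3

DJ:JV = -4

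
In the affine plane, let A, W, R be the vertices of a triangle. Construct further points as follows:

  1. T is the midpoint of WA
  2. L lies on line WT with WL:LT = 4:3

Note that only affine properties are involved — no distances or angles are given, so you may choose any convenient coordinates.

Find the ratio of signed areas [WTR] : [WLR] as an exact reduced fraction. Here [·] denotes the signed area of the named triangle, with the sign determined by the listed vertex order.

Set A = (0, 0), W = (1, 0), R = (0, 1); any affine frame gives the same invariant.
1. T is the midpoint of WA ⇒ T = (1/2, 0)
2. L lies on line WT with WL:LT = 4:3 ⇒ L = (5/7, 0)
2·[WTR] = -1/2, 2·[WLR] = -2/7
[WTR]:[WLR] = -1/2:-2/7 = 7/4

[WTR]:[WLR] = 7/4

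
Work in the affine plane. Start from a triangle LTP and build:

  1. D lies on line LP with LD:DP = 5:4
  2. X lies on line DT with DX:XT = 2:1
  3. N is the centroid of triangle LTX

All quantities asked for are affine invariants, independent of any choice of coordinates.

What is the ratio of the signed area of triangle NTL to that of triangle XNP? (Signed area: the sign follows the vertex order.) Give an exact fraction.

Assign L = (0, 0), T = (1, 0), P = (0, 1) — the answer is frame-independent, so this choice is without loss of generality.
1. D lies on line LP with LD:DP = 5:4 ⇒ D = (0, 5/9)
2. X lies on line DT with DX:XT = 2:1 ⇒ X = (2/3, 5/27)
3. N is the centroid of triangle LTX ⇒ N = (5/9, 5/81)
2·[NTL] = -5/81, 2·[XNP] = -14/81
[NTL]:[XNP] = -5/81:-14/81 = 5/14

[NTL]:[XNP] = 5/14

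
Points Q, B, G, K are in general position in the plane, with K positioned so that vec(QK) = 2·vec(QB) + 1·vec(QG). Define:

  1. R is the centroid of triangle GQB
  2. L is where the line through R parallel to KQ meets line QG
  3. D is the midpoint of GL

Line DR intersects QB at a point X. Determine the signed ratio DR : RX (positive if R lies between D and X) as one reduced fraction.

DR:RX = 3/4

Work in coordinates with Q = (0, 0), B = (1, 0), G = (0, 1), K = (2, 1).
1. R is the centroid of triangle GQB ⇒ R = (1/3, 1/3)
2. L is where the line through R parallel to KQ meets line QG ⇒ L = (0, 1/6)
3. D is the midpoint of GL ⇒ D = (0, 7/12)
line DR meets QB at X = (7/9, 0)
R = D + t·(X−D) with t = 3/7, so DR:RX = 3/7:4/7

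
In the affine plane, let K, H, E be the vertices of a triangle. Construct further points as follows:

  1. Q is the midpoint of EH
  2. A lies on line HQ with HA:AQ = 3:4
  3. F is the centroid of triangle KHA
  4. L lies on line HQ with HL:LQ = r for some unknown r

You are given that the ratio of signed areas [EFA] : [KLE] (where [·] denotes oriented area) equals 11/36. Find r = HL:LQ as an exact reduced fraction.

Work in coordinates with K = (0, 0), H = (1, 0), E = (0, 1).
1. Q is the midpoint of EH ⇒ Q = (1/2, 1/2)
2. A lies on line HQ with HA:AQ = 3:4 ⇒ A = (11/14, 3/14)
3. F is the centroid of triangle KHA ⇒ F = (25/42, 1/14)
4. With HL:LQ = r, write λ = r/(r+1) so L = H + λ·(Q−H); L is affine-linear in λ
Every point depending on L is an affine combination of L and λ-independent points, so each such coordinate is linear in λ; the λ² term in each signed area is a multiple of (Q−H)×(Q−H) = 0, so 2·[EFA] and 2·[KLE] are each linear in λ. Evaluating at λ=0 and λ=1:
  2·[EFA] = 11/42,   2·[KLE] = -1/2·λ + 1
So [EFA]:[KLE] = (11/42) / (-1/2·λ + 1). Setting this equal to 11/36:
  11/42 = 11/36·(-1/2·λ + 1)  ⇒  λ = 2/7
Then r = λ/(1−λ) = (2/7)/(5/7) = 2/5. Check: with r = 2/5, L = (6/7, 1/7) and [EFA]:[KLE] = 11/36 as required.

r = 2/5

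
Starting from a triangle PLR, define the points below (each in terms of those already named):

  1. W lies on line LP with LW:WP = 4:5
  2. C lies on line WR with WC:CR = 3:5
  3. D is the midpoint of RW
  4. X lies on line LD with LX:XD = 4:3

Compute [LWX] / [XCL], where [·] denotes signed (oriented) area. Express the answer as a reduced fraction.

[LWX]:[XCL] = -4

Set P = (0, 0), L = (1, 0), R = (0, 1); any affine frame gives the same invariant.
1. W lies on line LP with LW:WP = 4:5 ⇒ W = (5/9, 0)
2. C lies on line WR with WC:CR = 3:5 ⇒ C = (25/72, 3/8)
3. D is the midpoint of RW ⇒ D = (5/18, 1/2)
4. X lies on line LD with LX:XD = 4:3 ⇒ X = (37/63, 2/7)
2·[LWX] = -8/63, 2·[XCL] = 2/63
[LWX]:[XCL] = -8/63:2/63 = -4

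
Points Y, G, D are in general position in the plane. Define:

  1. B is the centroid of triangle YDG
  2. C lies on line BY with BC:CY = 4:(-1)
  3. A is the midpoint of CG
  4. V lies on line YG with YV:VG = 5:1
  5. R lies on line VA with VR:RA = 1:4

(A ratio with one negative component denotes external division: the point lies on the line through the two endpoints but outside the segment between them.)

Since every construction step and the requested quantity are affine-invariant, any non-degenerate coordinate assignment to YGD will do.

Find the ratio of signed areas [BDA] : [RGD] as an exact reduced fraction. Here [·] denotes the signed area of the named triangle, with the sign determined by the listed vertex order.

Assign Y = (0, 0), G = (1, 0), D = (0, 1) — the answer is frame-independent, so this choice is without loss of generality.
1. B is the centroid of triangle YDG ⇒ B = (1/3, 1/3)
2. C lies on line BY with BC:CY = 4:(-1) ⇒ C = (-1/9, -1/9)
3. A is the midpoint of CG ⇒ A = (4/9, -1/18)
4. V lies on line YG with YV:VG = 5:1 ⇒ V = (5/6, 0)
5. R lies on line VA with VR:RA = 1:4 ⇒ R = (34/45, -1/90)
2·[BDA] = 1/18, 2·[RGD] = 23/90
[BDA]:[RGD] = 1/18:23/90 = 5/23

[BDA]:[RGD] = 5/23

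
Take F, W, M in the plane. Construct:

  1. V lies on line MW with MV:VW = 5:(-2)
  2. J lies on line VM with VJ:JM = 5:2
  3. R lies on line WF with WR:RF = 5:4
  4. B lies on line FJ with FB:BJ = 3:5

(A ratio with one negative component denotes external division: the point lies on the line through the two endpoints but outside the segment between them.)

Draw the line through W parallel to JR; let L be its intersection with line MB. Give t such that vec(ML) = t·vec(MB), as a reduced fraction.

t = 14/3

Set F = (0, 0), W = (1, 0), M = (0, 1); any affine frame gives the same invariant.
1. V lies on line MW with MV:VW = 5:(-2) ⇒ V = (5/3, -2/3)
2. J lies on line VM with VJ:JM = 5:2 ⇒ J = (10/21, 11/21)
3. R lies on line WF with WR:RF = 5:4 ⇒ R = (4/9, 0)
4. B lies on line FJ with FB:BJ = 3:5 ⇒ B = (5/28, 11/56)
through W parallel to JR: direction (-2/63, -11/21); meets MB at L = (5/6, -11/4)
L = M + t·(B−M) with t = 14/3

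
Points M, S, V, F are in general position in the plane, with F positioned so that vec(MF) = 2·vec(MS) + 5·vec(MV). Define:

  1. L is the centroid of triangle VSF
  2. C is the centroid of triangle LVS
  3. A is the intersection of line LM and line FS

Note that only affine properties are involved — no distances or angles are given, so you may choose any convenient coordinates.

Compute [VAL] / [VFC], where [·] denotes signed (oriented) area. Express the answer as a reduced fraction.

Assign M = (0, 0), S = (1, 0), V = (0, 1), F = (2, 5) — the answer is frame-independent, so this choice is without loss of generality.
1. L is the centroid of triangle VSF ⇒ L = (1, 2)
2. C is the centroid of triangle LVS ⇒ C = (2/3, 1)
3. A is the intersection of line LM and line FS ⇒ A = (5/3, 10/3)
2·[VAL] = -2/3, 2·[VFC] = -8/3
[VAL]:[VFC] = -2/3:-8/3 = 1/4

[VAL]:[VFC] = 1/4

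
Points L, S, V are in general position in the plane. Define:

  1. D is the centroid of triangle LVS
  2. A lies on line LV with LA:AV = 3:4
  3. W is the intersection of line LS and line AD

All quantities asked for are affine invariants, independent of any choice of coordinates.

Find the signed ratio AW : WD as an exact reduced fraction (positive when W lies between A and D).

Assign L = (0, 0), S = (1, 0), V = (0, 1) — the answer is frame-independent, so this choice is without loss of generality.
1. D is the centroid of triangle LVS ⇒ D = (1/3, 1/3)
2. A lies on line LV with LA:AV = 3:4 ⇒ A = (0, 3/7)
3. W is the intersection of line LS and line AD ⇒ W = (3/2, 0)
W = A + t·(D−A) with t = 9/2, so AW:WD = t:(1−t) = 9/2:-7/2

AW:WD = -9/7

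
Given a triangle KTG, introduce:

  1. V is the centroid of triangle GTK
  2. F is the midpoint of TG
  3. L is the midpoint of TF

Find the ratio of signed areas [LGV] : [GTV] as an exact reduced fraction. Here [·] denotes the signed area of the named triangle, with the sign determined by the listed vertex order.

[LGV]:[GTV] = -3/4

Assign K = (0, 0), T = (1, 0), G = (0, 1) — the answer is frame-independent, so this choice is without loss of generality.
1. V is the centroid of triangle GTK ⇒ V = (1/3, 1/3)
2. F is the midpoint of TG ⇒ F = (1/2, 1/2)
3. L is the midpoint of TF ⇒ L = (3/4, 1/4)
2·[LGV] = 1/4, 2·[GTV] = -1/3
[LGV]:[GTV] = 1/4:-1/3 = -3/4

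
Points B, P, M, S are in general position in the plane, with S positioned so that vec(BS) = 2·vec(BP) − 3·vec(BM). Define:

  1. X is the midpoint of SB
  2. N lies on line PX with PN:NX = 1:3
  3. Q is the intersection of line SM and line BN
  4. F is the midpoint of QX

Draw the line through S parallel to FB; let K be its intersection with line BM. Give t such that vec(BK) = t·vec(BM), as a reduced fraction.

t = -6/7

Assign B = (0, 0), P = (1, 0), M = (0, 1), S = (2, -3) — the answer is frame-independent, so this choice is without loss of generality.
1. X is the midpoint of SB ⇒ X = (1, -3/2)
2. N lies on line PX with PN:NX = 1:3 ⇒ N = (1, -3/8)
3. Q is the intersection of line SM and line BN ⇒ Q = (8/13, -3/13)
4. F is the midpoint of QX ⇒ F = (21/26, -45/52)
through S parallel to FB: direction (-21/26, 45/52); meets BM at K = (0, -6/7)
K = B + t·(M−B) with t = -6/7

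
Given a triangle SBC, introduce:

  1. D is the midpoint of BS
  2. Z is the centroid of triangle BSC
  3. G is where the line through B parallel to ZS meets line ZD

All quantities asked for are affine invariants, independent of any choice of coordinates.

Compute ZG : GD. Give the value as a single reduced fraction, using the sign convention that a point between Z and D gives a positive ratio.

Assign S = (0, 0), B = (1, 0), C = (0, 1) — the answer is frame-independent, so this choice is without loss of generality.
1. D is the midpoint of BS ⇒ D = (1/2, 0)
2. Z is the centroid of triangle BSC ⇒ Z = (1/3, 1/3)
3. G is where the line through B parallel to ZS meets line ZD ⇒ G = (2/3, -1/3)
G = Z + t·(D−Z) with t = 2, so ZG:GD = t:(1−t) = 2:-1

ZG:GD = -2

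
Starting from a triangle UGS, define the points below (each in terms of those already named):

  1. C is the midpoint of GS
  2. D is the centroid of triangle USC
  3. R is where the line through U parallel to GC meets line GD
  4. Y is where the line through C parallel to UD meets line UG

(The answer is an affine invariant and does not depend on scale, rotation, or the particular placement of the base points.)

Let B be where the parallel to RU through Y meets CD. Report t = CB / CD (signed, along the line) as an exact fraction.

Assign U = (0, 0), G = (1, 0), S = (0, 1) — the answer is frame-independent, so this choice is without loss of generality.
1. C is the midpoint of GS ⇒ C = (1/2, 1/2)
2. D is the centroid of triangle USC ⇒ D = (1/6, 1/2)
3. R is where the line through U parallel to GC meets line GD ⇒ R = (-3/2, 3/2)
4. Y is where the line through C parallel to UD meets line UG ⇒ Y = (1/3, 0)
through Y parallel to RU: direction (3/2, -3/2); meets CD at B = (-1/6, 1/2)
B = C + t·(D−C) with t = 2

t = 2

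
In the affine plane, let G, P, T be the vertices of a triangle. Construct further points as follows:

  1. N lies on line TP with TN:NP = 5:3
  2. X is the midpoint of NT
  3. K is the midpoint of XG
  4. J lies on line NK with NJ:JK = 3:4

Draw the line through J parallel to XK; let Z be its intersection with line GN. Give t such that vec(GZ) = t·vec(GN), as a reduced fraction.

Choose coordinates G = (0, 0), P = (1, 0), T = (0, 1).
1. N lies on line TP with TN:NP = 5:3 ⇒ N = (5/8, 3/8)
2. X is the midpoint of NT ⇒ X = (5/16, 11/16)
3. K is the midpoint of XG ⇒ K = (5/32, 11/32)
4. J lies on line NK with NJ:JK = 3:4 ⇒ J = (95/224, 81/224)
through J parallel to XK: direction (-5/32, -11/32); meets GN at Z = (5/14, 3/14)
Z = G + t·(N−G) with t = 4/7

t = 4/7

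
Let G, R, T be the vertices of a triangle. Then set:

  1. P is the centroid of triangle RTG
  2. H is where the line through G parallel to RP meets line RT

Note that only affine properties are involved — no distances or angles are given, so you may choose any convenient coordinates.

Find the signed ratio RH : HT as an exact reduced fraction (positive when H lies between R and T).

RH:HT = -1/2

Set G = (0, 0), R = (1, 0), T = (0, 1); any affine frame gives the same invariant.
1. P is the centroid of triangle RTG ⇒ P = (1/3, 1/3)
2. H is where the line through G parallel to RP meets line RT ⇒ H = (2, -1)
H = R + t·(T−R) with t = -1, so RH:HT = t:(1−t) = -1:2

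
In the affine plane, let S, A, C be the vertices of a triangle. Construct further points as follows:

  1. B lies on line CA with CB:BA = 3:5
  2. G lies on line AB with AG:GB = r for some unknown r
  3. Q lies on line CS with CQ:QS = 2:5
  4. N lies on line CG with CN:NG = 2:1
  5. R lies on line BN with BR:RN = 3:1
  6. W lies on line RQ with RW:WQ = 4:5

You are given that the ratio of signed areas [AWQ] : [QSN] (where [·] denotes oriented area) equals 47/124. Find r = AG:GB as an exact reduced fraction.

Work in coordinates with S = (0, 0), A = (1, 0), C = (0, 1).
1. B lies on line CA with CB:BA = 3:5 ⇒ B = (3/8, 5/8)
2. With AG:GB = r, write λ = r/(r+1) so G = A + λ·(B−A); G is affine-linear in λ
3. Q lies on line CS with CQ:QS = 2:5 ⇒ Q = (0, 5/7)
4. N lies on line CG with CN:NG = 2:1 ⇒ N is an affine combination of earlier points and hence also affine-linear in λ
5. R lies on line BN with BR:RN = 3:1 ⇒ R is an affine combination of earlier points and hence also affine-linear in λ
6. W lies on line RQ with RW:WQ = 4:5 ⇒ W is an affine combination of earlier points and hence also affine-linear in λ
Every point depending on G is an affine combination of G and λ-independent points, so each such coordinate is linear in λ; the λ² term in each signed area is a multiple of (B−A)×(B−A) = 0, so 2·[AWQ] and 2·[QSN] are each linear in λ. Evaluating at λ=0 and λ=1:
  2·[AWQ] = 25/504·λ + 65/1008,   2·[QSN] = -25/84·λ + 10/21
So [AWQ]:[QSN] = (25/504·λ + 65/1008) / (-25/84·λ + 10/21). Setting this equal to 47/124:
  25/504·λ + 65/1008 = 47/124·(-25/84·λ + 10/21)  ⇒  λ = 5/7
Then r = λ/(1−λ) = (5/7)/(2/7) = 5/2. Check: with r = 5/2, G = (31/56, 25/56) and [AWQ]:[QSN] = 47/124 as required.

r = 5/2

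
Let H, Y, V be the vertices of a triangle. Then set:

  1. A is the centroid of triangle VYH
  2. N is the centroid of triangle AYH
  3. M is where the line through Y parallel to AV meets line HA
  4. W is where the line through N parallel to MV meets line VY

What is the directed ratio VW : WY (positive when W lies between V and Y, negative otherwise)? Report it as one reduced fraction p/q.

VW:WY = -4

Set H = (0, 0), Y = (1, 0), V = (0, 1); any affine frame gives the same invariant.
1. A is the centroid of triangle VYH ⇒ A = (1/3, 1/3)
2. N is the centroid of triangle AYH ⇒ N = (4/9, 1/9)
3. M is where the line through Y parallel to AV meets line HA ⇒ M = (2/3, 2/3)
4. W is where the line through N parallel to MV meets line VY ⇒ W = (4/3, -1/3)
W = V + t·(Y−V) with t = 4/3, so VW:WY = t:(1−t) = 4/3:-1/3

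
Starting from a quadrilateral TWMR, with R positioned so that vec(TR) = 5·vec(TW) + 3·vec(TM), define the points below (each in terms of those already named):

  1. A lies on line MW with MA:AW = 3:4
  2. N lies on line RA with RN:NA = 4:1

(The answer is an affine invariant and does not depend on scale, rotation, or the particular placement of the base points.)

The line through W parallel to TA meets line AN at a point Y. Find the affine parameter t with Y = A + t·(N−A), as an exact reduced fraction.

Assign T = (0, 0), W = (1, 0), M = (0, 1), R = (5, 3) — the answer is frame-independent, so this choice is without loss of generality.
1. A lies on line MW with MA:AW = 3:4 ⇒ A = (3/7, 4/7)
2. N lies on line RA with RN:NA = 4:1 ⇒ N = (47/35, 37/35)
through W parallel to TA: direction (3/7, 4/7); meets AN at Y = (23/11, 16/11)
Y = A + t·(N−A) with t = 20/11

t = 20/11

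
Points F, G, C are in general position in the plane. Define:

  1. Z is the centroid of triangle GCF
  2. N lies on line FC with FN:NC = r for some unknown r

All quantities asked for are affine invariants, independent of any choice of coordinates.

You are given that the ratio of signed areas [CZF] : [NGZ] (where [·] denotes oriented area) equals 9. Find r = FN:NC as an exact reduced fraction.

Choose coordinates F = (0, 0), G = (1, 0), C = (0, 1).
1. Z is the centroid of triangle GCF ⇒ Z = (1/3, 1/3)
2. With FN:NC = r, write λ = r/(r+1) so N = F + λ·(C−F); N is affine-linear in λ
Every point depending on N is an affine combination of N and λ-independent points, so each such coordinate is linear in λ; the λ² term in each signed area is a multiple of (C−F)×(C−F) = 0, so 2·[CZF] and 2·[NGZ] are each linear in λ. Evaluating at λ=0 and λ=1:
  2·[CZF] = -1/3,   2·[NGZ] = -2/3·λ + 1/3
So [CZF]:[NGZ] = (-1/3) / (-2/3·λ + 1/3). Setting this equal to 9:
  -1/3 = 9·(-2/3·λ + 1/3)  ⇒  λ = 5/9
Then r = λ/(1−λ) = (5/9)/(4/9) = 5/4. Check: with r = 5/4, N = (0, 5/9) and [CZF]:[NGZ] = 9 as required.

r = 5/4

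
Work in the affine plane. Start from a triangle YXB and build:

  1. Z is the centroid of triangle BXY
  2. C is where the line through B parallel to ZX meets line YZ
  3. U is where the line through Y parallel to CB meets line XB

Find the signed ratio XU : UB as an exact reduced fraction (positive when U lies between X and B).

Assign Y = (0, 0), X = (1, 0), B = (0, 1) — the answer is frame-independent, so this choice is without loss of generality.
1. Z is the centroid of triangle BXY ⇒ Z = (1/3, 1/3)
2. C is where the line through B parallel to ZX meets line YZ ⇒ C = (2/3, 2/3)
3. U is where the line through Y parallel to CB meets line XB ⇒ U = (2, -1)
U = X + t·(B−X) with t = -1, so XU:UB = t:(1−t) = -1:2

XU:UB = -1/2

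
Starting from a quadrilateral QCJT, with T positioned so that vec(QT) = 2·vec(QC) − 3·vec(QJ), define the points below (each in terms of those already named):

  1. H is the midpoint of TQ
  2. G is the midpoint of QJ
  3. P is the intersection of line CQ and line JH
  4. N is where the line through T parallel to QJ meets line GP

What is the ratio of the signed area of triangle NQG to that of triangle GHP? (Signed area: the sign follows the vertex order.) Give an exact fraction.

Set Q = (0, 0), C = (1, 0), J = (0, 1), T = (2, -3); any affine frame gives the same invariant.
1. H is the midpoint of TQ ⇒ H = (1, -3/2)
2. G is the midpoint of QJ ⇒ G = (0, 1/2)
3. P is the intersection of line CQ and line JH ⇒ P = (2/5, 0)
4. N is where the line through T parallel to QJ meets line GP ⇒ N = (2, -2)
2·[NQG] = -1, 2·[GHP] = 3/10
[NQG]:[GHP] = -1:3/10 = -10/3

[NQG]:[GHP] = -10/3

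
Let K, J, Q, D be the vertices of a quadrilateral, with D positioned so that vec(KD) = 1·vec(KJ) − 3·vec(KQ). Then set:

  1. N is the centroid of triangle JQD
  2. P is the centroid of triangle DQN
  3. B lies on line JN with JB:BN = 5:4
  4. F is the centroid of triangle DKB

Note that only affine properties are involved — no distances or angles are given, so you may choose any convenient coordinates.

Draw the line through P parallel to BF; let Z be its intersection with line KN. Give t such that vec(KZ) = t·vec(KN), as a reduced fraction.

Work in coordinates with K = (0, 0), J = (1, 0), Q = (0, 1), D = (1, -3).
1. N is the centroid of triangle JQD ⇒ N = (2/3, -2/3)
2. P is the centroid of triangle DQN ⇒ P = (5/9, -8/9)
3. B lies on line JN with JB:BN = 5:4 ⇒ B = (22/27, -10/27)
4. F is the centroid of triangle DKB ⇒ F = (49/81, -91/81)
through P parallel to BF: direction (-17/81, -61/81); meets KN at Z = (49/78, -49/78)
Z = K + t·(N−K) with t = 49/52

t = 49/52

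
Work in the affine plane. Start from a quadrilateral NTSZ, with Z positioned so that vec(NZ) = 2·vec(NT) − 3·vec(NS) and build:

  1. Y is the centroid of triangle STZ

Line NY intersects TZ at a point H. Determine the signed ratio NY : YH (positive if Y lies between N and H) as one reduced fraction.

Set N = (0, 0), T = (1, 0), S = (0, 1), Z = (2, -3); any affine frame gives the same invariant.
1. Y is the centroid of triangle STZ ⇒ Y = (1, -2/3)
line NY meets TZ at H = (9/7, -6/7)
Y = N + t·(H−N) with t = 7/9, so NY:YH = 7/9:2/9

NY:YH = 7/2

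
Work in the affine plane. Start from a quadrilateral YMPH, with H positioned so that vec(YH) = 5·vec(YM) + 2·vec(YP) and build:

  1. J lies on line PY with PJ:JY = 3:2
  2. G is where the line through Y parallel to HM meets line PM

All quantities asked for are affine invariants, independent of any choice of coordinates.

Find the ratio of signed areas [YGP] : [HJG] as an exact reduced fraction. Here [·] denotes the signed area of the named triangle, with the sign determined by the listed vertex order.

Choose coordinates Y = (0, 0), M = (1, 0), P = (0, 1), H = (5, 2).
1. J lies on line PY with PJ:JY = 3:2 ⇒ J = (0, 2/5)
2. G is where the line through Y parallel to HM meets line PM ⇒ G = (2/3, 1/3)
2·[YGP] = 2/3, 2·[HJG] = 7/5
[YGP]:[HJG] = 2/3:7/5 = 10/21

[YGP]:[HJG] = 10/21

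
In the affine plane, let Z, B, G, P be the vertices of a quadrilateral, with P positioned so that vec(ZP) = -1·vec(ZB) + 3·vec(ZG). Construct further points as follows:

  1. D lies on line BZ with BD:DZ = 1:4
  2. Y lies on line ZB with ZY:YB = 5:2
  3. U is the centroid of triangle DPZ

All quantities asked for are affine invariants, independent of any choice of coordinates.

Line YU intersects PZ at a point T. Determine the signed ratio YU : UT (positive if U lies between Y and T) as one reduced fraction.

YU:UT = 47/28

Assign Z = (0, 0), B = (1, 0), G = (0, 1), P = (-1, 3) — the answer is frame-independent, so this choice is without loss of generality.
1. D lies on line BZ with BD:DZ = 1:4 ⇒ D = (4/5, 0)
2. Y lies on line ZB with ZY:YB = 5:2 ⇒ Y = (5/7, 0)
3. U is the centroid of triangle DPZ ⇒ U = (-1/15, 1)
line YU meets PZ at T = (-25/47, 75/47)
U = Y + t·(T−Y) with t = 47/75, so YU:UT = 47/75:28/75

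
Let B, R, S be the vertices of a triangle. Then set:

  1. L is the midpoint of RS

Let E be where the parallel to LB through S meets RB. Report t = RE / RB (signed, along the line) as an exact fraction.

t = 2

Choose coordinates B = (0, 0), R = (1, 0), S = (0, 1).
1. L is the midpoint of RS ⇒ L = (1/2, 1/2)
through S parallel to LB: direction (-1/2, -1/2); meets RB at E = (-1, 0)
E = R + t·(B−R) with t = 2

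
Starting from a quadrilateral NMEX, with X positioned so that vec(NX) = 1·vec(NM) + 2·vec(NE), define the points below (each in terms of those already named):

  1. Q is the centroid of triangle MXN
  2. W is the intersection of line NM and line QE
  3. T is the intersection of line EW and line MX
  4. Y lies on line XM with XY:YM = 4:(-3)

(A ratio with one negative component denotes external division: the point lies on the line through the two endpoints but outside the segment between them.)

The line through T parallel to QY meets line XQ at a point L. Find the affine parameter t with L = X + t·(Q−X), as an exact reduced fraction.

t = 3/16

Work in coordinates with N = (0, 0), M = (1, 0), E = (0, 1), X = (1, 2).
1. Q is the centroid of triangle MXN ⇒ Q = (2/3, 2/3)
2. W is the intersection of line NM and line QE ⇒ W = (2, 0)
3. T is the intersection of line EW and line MX ⇒ T = (1, 1/2)
4. Y lies on line XM with XY:YM = 4:(-3) ⇒ Y = (1, -6)
through T parallel to QY: direction (1/3, -20/3); meets XQ at L = (15/16, 7/4)
L = X + t·(Q−X) with t = 3/16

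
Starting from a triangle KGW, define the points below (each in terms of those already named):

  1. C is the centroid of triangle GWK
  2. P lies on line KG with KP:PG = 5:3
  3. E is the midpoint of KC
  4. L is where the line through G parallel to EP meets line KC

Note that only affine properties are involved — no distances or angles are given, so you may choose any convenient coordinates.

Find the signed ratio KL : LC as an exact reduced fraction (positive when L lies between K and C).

KL:LC = 4

Assign K = (0, 0), G = (1, 0), W = (0, 1) — the answer is frame-independent, so this choice is without loss of generality.
1. C is the centroid of triangle GWK ⇒ C = (1/3, 1/3)
2. P lies on line KG with KP:PG = 5:3 ⇒ P = (5/8, 0)
3. E is the midpoint of KC ⇒ E = (1/6, 1/6)
4. L is where the line through G parallel to EP meets line KC ⇒ L = (4/15, 4/15)
L = K + t·(C−K) with t = 4/5, so KL:LC = t:(1−t) = 4/5:1/5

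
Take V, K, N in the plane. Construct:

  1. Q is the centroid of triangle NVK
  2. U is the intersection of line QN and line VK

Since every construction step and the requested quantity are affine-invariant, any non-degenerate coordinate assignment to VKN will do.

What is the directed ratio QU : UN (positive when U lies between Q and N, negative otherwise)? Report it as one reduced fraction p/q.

QU:UN = -1/3

Choose coordinates V = (0, 0), K = (1, 0), N = (0, 1).
1. Q is the centroid of triangle NVK ⇒ Q = (1/3, 1/3)
2. U is the intersection of line QN and line VK ⇒ U = (1/2, 0)
U = Q + t·(N−Q) with t = -1/2, so QU:UN = t:(1−t) = -1/2:3/2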